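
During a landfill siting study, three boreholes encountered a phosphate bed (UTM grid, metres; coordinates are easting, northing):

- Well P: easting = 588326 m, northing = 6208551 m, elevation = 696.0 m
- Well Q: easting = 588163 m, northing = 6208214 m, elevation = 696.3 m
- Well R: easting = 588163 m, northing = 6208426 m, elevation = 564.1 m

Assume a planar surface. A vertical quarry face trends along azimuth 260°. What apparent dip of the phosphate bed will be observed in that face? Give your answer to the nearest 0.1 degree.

49.2°

Two edge vectors: Well P→Well Q = (-163, -337, 0.3), Well P→Well R = (-163, -125, -131.9).
Normal n = (Well P→Well Q) × (Well P→Well R) = (44487.8, -21548.6, -34556).
So ∂z/∂easting = −n_x/n_z = 1.28741 and ∂z/∂northing = −n_y/n_z = −0.62358.
Unit vector along 260° is (sin 260°, cos 260°) = (-0.9848, -0.1736).
Slope in that direction = a·(-0.9848) + b·(-0.1736) = −1.15957.
Apparent dip = arctan|1.15957| = 49.2° (true dip is 55.0°, so apparent ≤ true as expected).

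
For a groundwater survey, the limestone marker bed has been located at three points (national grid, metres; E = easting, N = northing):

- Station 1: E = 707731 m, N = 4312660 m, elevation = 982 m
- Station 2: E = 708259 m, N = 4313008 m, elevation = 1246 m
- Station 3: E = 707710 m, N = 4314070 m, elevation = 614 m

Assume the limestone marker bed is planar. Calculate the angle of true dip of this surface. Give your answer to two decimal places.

Two edge vectors: Station 1→Station 2 = (528, 348, 264), Station 1→Station 3 = (-21, 1410, -368).
Normal n = (Station 1→Station 2) × (Station 1→Station 3) = (-500304, 188760, 751788).
So ∂z/∂E = −n_x/n_z = 0.66549 and ∂z/∂N = −n_y/n_z = −0.25108.
Gradient magnitude |∇z| = √(a² + b²) = √(0.44287 + 0.06304) = 0.71128.
True dip = arctan(0.71128) = 35.42°, dipping toward WNW (azimuth ≈ 291°).

35.42°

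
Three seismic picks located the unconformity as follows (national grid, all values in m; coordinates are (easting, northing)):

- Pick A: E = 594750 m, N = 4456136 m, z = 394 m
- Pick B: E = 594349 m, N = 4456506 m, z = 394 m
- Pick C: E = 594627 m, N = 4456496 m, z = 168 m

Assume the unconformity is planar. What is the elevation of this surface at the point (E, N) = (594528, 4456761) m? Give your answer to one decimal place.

8.8 m

Two edge vectors: Pick A→Pick B = (-401, 370, 0), Pick A→Pick C = (-123, 360, -226).
Normal n = (Pick A→Pick B) × (Pick A→Pick C) = (-83620, -90626, -98850).
So ∂z/∂E = −n_x/n_z = −0.845928174 and ∂z/∂N = −n_y/n_z = −0.916803237.
Intercept c from Pick A: 394 + 503115.78 + 4085399.91 = 4588909.69.
At (594528, 4456761): z = −502928.0 − 4085972.9 + 4588909.69 = 8.8 m.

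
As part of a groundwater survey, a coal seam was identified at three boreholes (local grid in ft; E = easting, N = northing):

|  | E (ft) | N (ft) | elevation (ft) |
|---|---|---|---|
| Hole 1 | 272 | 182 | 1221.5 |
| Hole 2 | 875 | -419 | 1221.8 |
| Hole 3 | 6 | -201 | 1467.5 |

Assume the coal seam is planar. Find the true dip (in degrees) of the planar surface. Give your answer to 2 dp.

Two edge vectors: Hole 1→Hole 2 = (603, -601, 0.3), Hole 1→Hole 3 = (-266, -383, 246).
Normal n = (Hole 1→Hole 2) × (Hole 1→Hole 3) = (-147731.1, -148417.8, -390815).
So ∂z/∂E = −n_x/n_z = −0.37801 and ∂z/∂N = −n_y/n_z = −0.37976.
Gradient magnitude |∇z| = √(a² + b²) = √(0.14289 + 0.14422) = 0.53583.
True dip = arctan(0.53583) = 28.18°, dipping toward NE (azimuth ≈ 045°).

28.18°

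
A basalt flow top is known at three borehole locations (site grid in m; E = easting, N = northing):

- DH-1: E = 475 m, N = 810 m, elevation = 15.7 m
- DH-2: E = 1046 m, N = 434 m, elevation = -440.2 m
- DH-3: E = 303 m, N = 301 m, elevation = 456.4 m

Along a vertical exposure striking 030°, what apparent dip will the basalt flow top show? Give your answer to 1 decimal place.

44.5°

Let the plane be z = a·E + b·N + c.
DH-2−DH-1: 571a − 376b = −455.9;  DH-3−DH-1: −172a − 509b = 440.7.
Solving gives a = −1.11946, b = −0.48753.
Unit vector along 030° is (sin 30°, cos 30°) = (0.5000, 0.8660).
Slope in that direction = a·(0.5000) + b·(0.8660) = −0.98194.
Apparent dip = arctan|0.98194| = 44.5° (true dip is 50.7°, so apparent ≤ true as expected).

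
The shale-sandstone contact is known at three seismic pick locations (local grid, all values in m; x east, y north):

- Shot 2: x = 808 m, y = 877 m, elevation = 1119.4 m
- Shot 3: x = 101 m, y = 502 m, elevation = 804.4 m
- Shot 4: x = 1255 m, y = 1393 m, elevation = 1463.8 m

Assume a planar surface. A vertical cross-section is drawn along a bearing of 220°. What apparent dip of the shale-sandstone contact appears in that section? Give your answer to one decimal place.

Let the plane be z = a·x + b·y + c.
Shot 3−Shot 2: −707a − 375b = −315;  Shot 4−Shot 2: 447a + 516b = 344.4.
Solving gives a = 0.16933, b = 0.52075.
Unit vector along 220° is (sin 220°, cos 220°) = (-0.6428, -0.7660).
Slope in that direction = a·(-0.6428) + b·(-0.7660) = −0.50776.
Apparent dip = arctan|0.50776| = 26.9° (true dip is 28.7°, so apparent ≤ true as expected).

26.9°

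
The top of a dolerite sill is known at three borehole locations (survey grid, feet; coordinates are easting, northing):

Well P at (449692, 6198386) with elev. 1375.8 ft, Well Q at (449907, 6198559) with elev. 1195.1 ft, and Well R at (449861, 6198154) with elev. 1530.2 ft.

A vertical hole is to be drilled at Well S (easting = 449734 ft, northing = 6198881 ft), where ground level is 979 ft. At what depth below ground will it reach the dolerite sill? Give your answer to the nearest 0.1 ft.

10.0 ft

Let the plane be z = a·easting + b·northing + c.
Well Q−Well P: 215a + 173b = −180.7;  Well R−Well P: 169a − 232b = 154.4.
Solving gives a = −0.192262093, b = −0.805570231.
Then c = 1375.8 − a·449692 − b·6198386 = 5081069.77.
At (449734, 6198881): z_contact = −86466.80 − 4993634.00 + 5081069.77 = 968.97 ft.
Depth below ground = 979 − 968.97 = 10.0 ft.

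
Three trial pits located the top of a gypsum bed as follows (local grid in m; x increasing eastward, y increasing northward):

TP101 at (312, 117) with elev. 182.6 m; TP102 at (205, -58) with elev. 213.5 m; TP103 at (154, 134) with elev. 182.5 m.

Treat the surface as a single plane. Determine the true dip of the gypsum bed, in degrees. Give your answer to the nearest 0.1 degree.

Let the plane be z = a·x + b·y + c.
TP102−TP101: −107a − 175b = 30.9;  TP103−TP101: −158a + 17b = −0.1.
Solving gives a = −0.01723, b = −0.16604.
Gradient magnitude |∇z| = √(a² + b²) = √(0.00030 + 0.02757) = 0.16693.
True dip = arctan(0.16693) = 9.5°, dipping toward N (azimuth ≈ 006°).

9.5°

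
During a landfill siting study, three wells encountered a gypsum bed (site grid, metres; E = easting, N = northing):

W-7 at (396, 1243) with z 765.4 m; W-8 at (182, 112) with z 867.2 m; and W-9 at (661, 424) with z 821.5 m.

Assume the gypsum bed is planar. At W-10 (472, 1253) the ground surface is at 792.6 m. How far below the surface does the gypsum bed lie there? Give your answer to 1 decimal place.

31.2 m

Two edge vectors: W-7→W-8 = (-214, -1131, 101.8), W-7→W-9 = (265, -819, 56.1).
Normal n = (W-7→W-8) × (W-7→W-9) = (19925.1, 38982.4, 474981).
So ∂z/∂E = −n_x/n_z = −0.041949 and ∂z/∂N = −n_y/n_z = −0.082071.
Intercept c from W-7: 765.4 + 16.61 + 102.01 = 884.03.
At (472, 1253): z_contact = −19.80 − 102.84 + 884.03 = 761.39 m.
Depth below ground = 792.6 − 761.39 = 31.2 m.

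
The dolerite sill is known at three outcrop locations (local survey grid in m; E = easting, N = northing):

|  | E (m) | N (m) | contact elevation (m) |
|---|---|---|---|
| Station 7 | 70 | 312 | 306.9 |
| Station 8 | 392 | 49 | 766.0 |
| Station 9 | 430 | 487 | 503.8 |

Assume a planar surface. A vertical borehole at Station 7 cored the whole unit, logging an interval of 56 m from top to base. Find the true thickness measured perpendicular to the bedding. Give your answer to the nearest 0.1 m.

37.6 m

Two edge vectors: Station 7→Station 8 = (322, -263, 459.1), Station 7→Station 9 = (360, 175, 196.9).
Normal n = (Station 7→Station 8) × (Station 7→Station 9) = (-132127.2, 101874.2, 151030).
So ∂z/∂E = −n_x/n_z = 0.87484 and ∂z/∂N = −n_y/n_z = −0.67453.
|∇z| = √(a²+b²) = 1.10469, so dip δ = arctan(1.10469) = 47.85°.
True thickness = vertical thickness × cos δ = 56 × cos 47.85° = 37.6 m.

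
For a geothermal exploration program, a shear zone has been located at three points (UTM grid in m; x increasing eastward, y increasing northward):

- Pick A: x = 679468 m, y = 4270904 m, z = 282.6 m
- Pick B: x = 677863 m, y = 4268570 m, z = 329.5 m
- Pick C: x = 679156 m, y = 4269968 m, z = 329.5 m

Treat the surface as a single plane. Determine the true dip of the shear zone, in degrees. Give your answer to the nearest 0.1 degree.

Two edge vectors: Pick A→Pick B = (-1605, -2334, 46.9), Pick A→Pick C = (-312, -936, 46.9).
Normal n = (Pick A→Pick B) × (Pick A→Pick C) = (-65566.2, 60641.7, 774072).
So ∂z/∂x = −n_x/n_z = 0.08470 and ∂z/∂y = −n_y/n_z = −0.07834.
Gradient magnitude |∇z| = √(a² + b²) = √(0.00717 + 0.00614) = 0.11538.
True dip = arctan(0.11538) = 6.6°, dipping toward NW (azimuth ≈ 313°).

6.6°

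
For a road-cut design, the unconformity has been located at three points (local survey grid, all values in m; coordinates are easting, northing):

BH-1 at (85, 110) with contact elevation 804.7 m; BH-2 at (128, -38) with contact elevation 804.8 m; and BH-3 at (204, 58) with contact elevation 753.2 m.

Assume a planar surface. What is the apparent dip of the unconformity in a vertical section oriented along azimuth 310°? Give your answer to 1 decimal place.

16.0°

Two edge vectors: BH-1→BH-2 = (43, -148, 0.1), BH-1→BH-3 = (119, -52, -51.5).
Normal n = (BH-1→BH-2) × (BH-1→BH-3) = (7627.2, 2226.4, 15376).
So ∂z/∂easting = −n_x/n_z = −0.49605 and ∂z/∂northing = −n_y/n_z = −0.14480.
Unit vector along 310° is (sin 310°, cos 310°) = (-0.7660, 0.6428).
Slope in that direction = a·(-0.7660) + b·(0.6428) = 0.28692.
Apparent dip = arctan|0.28692| = 16.0° (true dip is 27.3°, so apparent ≤ true as expected).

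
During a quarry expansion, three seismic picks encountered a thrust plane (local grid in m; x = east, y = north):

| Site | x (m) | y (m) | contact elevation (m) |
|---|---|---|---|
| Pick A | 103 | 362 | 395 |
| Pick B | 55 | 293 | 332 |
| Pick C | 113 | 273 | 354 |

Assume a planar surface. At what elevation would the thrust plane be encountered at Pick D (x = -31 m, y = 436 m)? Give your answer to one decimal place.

358.7 m

Two edge vectors: Pick A→Pick B = (-48, -69, -63), Pick A→Pick C = (10, -89, -41).
Normal n = (Pick A→Pick B) × (Pick A→Pick C) = (-2778, -2598, 4962).
So ∂z/∂x = −n_x/n_z = 0.55985 and ∂z/∂y = −n_y/n_z = 0.52358.
Intercept c from Pick A: 395 − 57.67 − 189.54 = 147.80.
At (-31, 436): z = −17.4 + 228.3 + 147.80 = 358.7 m.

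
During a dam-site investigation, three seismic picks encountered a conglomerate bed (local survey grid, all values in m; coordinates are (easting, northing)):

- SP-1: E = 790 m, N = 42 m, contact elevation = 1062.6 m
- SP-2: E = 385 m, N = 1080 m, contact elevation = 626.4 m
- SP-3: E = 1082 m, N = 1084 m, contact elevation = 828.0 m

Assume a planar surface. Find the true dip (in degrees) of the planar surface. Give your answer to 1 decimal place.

22.9°

Let the plane be z = a·E + b·N + c.
SP-2−SP-1: −405a + 1038b = −436.2;  SP-3−SP-1: 292a + 1042b = −234.6.
Solving gives a = 0.29100, b = −0.30669.
Gradient magnitude |∇z| = √(a² + b²) = √(0.08468 + 0.09406) = 0.42278.
True dip = arctan(0.42278) = 22.9°, dipping toward NW (azimuth ≈ 317°).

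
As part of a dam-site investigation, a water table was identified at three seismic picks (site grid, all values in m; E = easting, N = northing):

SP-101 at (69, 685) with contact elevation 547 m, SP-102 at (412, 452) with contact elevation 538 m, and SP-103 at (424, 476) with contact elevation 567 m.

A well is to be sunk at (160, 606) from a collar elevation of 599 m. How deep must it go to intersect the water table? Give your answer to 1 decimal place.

Two edge vectors: SP-101→SP-102 = (343, -233, -9), SP-101→SP-103 = (355, -209, 20).
Normal n = (SP-101→SP-102) × (SP-101→SP-103) = (-6541, -10055, 11028).
So ∂z/∂E = −n_x/n_z = 0.59313 and ∂z/∂N = −n_y/n_z = 0.91177.
Intercept c from SP-101: 547 − 40.93 − 624.56 = −118.49.
At (160, 606): z_contact = 94.90 + 552.53 − 118.49 = 528.94 m.
Depth below ground = 599 − 528.94 = 70.1 m.

70.1 m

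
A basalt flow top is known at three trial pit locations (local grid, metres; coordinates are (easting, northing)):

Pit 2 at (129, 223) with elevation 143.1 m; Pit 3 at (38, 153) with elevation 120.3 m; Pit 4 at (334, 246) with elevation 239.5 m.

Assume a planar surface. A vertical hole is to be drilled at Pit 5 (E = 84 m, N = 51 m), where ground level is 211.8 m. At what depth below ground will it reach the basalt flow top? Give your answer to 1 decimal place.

Let the plane be z = a·E + b·N + c.
Pit 3−Pit 2: −91a − 70b = −22.8;  Pit 4−Pit 2: 205a + 23b = 96.4.
Solving gives a = 0.50776, b = −0.33437.
Then c = 143.1 − a·129 − b·223 = 152.16.
At (84, 51): z_contact = 42.65 − 17.05 + 152.16 = 177.76 m.
Depth below ground = 211.8 − 177.76 = 34.0 m.

34.0 m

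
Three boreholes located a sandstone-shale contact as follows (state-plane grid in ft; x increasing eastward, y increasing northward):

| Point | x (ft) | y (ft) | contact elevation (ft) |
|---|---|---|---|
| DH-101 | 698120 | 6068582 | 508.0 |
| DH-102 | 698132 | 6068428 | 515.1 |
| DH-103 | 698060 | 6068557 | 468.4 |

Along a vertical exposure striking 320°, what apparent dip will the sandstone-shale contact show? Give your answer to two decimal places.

22.73°

Two edge vectors: DH-101→DH-102 = (12, -154, 7.1), DH-101→DH-103 = (-60, -25, -39.6).
Normal n = (DH-101→DH-102) × (DH-101→DH-103) = (6275.9, 49.2, -9540).
So ∂z/∂x = −n_x/n_z = 0.65785 and ∂z/∂y = −n_y/n_z = 0.00516.
Unit vector along 320° is (sin 320°, cos 320°) = (-0.6428, 0.7660).
Slope in that direction = a·(-0.6428) + b·(0.7660) = −0.41891.
Apparent dip = arctan|0.41891| = 22.73° (true dip is 33.3°, so apparent ≤ true as expected).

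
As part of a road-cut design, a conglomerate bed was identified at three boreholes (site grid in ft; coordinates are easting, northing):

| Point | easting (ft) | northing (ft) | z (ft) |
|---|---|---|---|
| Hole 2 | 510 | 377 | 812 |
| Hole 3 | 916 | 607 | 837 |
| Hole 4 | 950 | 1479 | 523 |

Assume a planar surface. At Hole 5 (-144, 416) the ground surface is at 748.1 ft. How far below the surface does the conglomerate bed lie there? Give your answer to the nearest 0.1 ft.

Two edge vectors: Hole 2→Hole 3 = (406, 230, 25), Hole 2→Hole 4 = (440, 1102, -289).
Normal n = (Hole 2→Hole 3) × (Hole 2→Hole 4) = (-94020, 128334, 346212).
So ∂z/∂easting = −n_x/n_z = 0.271568 and ∂z/∂northing = −n_y/n_z = −0.370680.
Intercept c from Hole 2: 812 − 138.50 + 139.75 = 813.25.
At (-144, 416): z_contact = −39.11 − 154.20 + 813.25 = 619.94 ft.
Depth below ground = 748.1 − 619.94 = 128.2 ft.

128.2 ft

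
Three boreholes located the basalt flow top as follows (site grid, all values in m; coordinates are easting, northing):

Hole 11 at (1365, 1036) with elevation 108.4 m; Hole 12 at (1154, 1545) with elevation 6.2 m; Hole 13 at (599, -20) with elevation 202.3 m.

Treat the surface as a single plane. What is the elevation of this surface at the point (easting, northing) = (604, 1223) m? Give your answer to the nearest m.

Two edge vectors: Hole 11→Hole 12 = (-211, 509, -102.2), Hole 11→Hole 13 = (-766, -1056, 93.9).
Normal n = (Hole 11→Hole 12) × (Hole 11→Hole 13) = (-60128.1, 98098.1, 612710).
So ∂z/∂easting = −n_x/n_z = 0.09813 and ∂z/∂northing = −n_y/n_z = −0.16011.
Intercept c from Hole 11: 108.4 − 133.95 + 165.87 = 140.32.
At (604, 1223): z = 59.3 − 195.8 + 140.32 = 3.8 m.

4 m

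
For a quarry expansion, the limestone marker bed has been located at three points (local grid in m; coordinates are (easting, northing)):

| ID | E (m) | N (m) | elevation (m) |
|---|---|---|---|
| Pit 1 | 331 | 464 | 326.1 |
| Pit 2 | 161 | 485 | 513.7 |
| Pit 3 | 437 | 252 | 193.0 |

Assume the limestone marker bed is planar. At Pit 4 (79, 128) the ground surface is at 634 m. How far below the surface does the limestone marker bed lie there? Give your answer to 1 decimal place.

59.6 m

Let the plane be z = a·E + b·N + c.
Pit 2−Pit 1: −170a + 21b = 187.6;  Pit 3−Pit 1: 106a − 212b = −133.1.
Solving gives a = −1.09351, b = 0.08107.
Then c = 326.1 − a·331 − b·464 = 650.44.
At (79, 128): z_contact = −86.39 + 10.38 + 650.44 = 574.43 m.
Depth below ground = 634 − 574.43 = 59.6 m.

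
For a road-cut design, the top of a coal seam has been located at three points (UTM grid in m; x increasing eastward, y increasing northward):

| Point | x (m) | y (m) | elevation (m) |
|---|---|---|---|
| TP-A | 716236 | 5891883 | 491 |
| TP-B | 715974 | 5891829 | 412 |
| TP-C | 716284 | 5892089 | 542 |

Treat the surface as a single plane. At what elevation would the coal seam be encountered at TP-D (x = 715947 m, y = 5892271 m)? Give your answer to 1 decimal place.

Let the plane be z = a·x + b·y + c.
TP-B−TP-A: −262a − 54b = −79;  TP-C−TP-A: 48a + 206b = 51.
Solving gives a = 0.263137408, b = 0.186259245.
Then c = 491 − a·716236 − b·5891883 = −1285395.16.
At (715947, 5892271): z = 188392.4 + 1097489.9 − 1285395.16 = 487.2 m.

487.2 m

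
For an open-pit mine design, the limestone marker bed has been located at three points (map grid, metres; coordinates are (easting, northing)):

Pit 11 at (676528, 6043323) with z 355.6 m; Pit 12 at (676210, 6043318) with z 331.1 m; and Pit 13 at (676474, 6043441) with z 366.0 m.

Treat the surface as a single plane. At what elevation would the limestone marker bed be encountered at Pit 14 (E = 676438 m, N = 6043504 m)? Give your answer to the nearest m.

371 m

Let the plane be z = a·E + b·N + c.
Pit 12−Pit 11: −318a − 5b = −24.5;  Pit 13−Pit 11: −54a + 118b = 10.4.
Solving gives a = 0.07511774, b = 0.12251151.
Then c = 355.6 − a·676528 − b·6043323 = −790840.28.
At (676438, 6043504): z = 50812.5 + 740398.8 − 790840.28 = 371.0 m.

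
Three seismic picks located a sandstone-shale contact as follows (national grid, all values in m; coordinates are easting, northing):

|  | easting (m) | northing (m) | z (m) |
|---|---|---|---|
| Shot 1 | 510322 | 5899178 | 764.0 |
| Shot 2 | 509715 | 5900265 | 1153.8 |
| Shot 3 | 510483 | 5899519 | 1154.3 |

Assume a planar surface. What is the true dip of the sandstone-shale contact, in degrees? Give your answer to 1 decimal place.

47.6°

Let the plane be z = a·easting + b·northing + c.
Shot 2−Shot 1: −607a + 1087b = 389.8;  Shot 3−Shot 1: 161a + 341b = 390.3.
Solving gives a = 0.76267, b = 0.78449.
Gradient magnitude |∇z| = √(a² + b²) = √(0.58166 + 0.61542) = 1.09411.
True dip = arctan(1.09411) = 47.6°, dipping toward SW (azimuth ≈ 224°).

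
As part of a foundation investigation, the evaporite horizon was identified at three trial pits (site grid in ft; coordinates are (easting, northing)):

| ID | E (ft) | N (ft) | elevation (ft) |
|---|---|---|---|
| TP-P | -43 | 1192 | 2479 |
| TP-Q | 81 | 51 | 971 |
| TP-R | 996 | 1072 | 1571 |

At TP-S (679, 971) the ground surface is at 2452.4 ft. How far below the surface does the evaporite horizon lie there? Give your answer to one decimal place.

775.3 ft

Two edge vectors: TP-P→TP-Q = (124, -1141, -1508), TP-P→TP-R = (1039, -120, -908).
Normal n = (TP-P→TP-Q) × (TP-P→TP-R) = (855068, -1454220, 1170619).
So ∂z/∂E = −n_x/n_z = −0.730441 and ∂z/∂N = −n_y/n_z = 1.242266.
Intercept c from TP-P: 2479 − 31.41 − 1480.78 = 966.81.
At (679, 971): z_contact = −495.97 + 1206.24 + 966.81 = 1677.08 ft.
Depth below ground = 2452.4 − 1677.08 = 775.3 ft.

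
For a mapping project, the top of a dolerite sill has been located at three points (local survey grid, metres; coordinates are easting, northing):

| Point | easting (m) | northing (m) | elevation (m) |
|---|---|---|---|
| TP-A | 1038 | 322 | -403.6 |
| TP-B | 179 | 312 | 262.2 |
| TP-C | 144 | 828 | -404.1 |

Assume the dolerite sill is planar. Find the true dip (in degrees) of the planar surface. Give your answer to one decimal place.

Let the plane be z = a·easting + b·northing + c.
TP-B−TP-A: −859a − 10b = 665.8;  TP-C−TP-A: −894a + 506b = −0.5.
Solving gives a = −0.75946, b = −1.34279.
Gradient magnitude |∇z| = √(a² + b²) = √(0.57677 + 1.80309) = 1.54268.
True dip = arctan(1.54268) = 57.0°, dipping toward NNE (azimuth ≈ 029°).

57.0°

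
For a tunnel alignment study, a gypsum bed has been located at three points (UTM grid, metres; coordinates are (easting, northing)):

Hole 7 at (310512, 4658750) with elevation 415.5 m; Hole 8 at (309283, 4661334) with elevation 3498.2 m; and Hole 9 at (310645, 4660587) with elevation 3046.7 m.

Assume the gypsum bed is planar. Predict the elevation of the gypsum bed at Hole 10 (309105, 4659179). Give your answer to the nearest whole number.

Two edge vectors: Hole 7→Hole 8 = (-1229, 2584, 3082.7), Hole 7→Hole 9 = (133, 1837, 2631.2).
Normal n = (Hole 7→Hole 8) × (Hole 7→Hole 9) = (1136100.9, 3643743.9, -2601345).
So ∂z/∂E = −n_x/n_z = 0.43673596 and ∂z/∂N = −n_y/n_z = 1.40071536.
Intercept c from Hole 7: 415.5 − 135611.76 − 6525582.69 = −6660778.94.
At (309105, 4659179): z = 134997.3 + 6526183.6 − 6660778.94 = 401.9 m.

402 m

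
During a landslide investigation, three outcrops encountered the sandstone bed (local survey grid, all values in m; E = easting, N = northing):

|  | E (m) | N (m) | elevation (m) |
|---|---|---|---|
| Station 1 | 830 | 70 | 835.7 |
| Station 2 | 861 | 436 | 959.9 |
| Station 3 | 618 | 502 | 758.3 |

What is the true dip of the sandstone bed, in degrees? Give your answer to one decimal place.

Let the plane be z = a·E + b·N + c.
Station 2−Station 1: 31a + 366b = 124.2;  Station 3−Station 1: −212a + 432b = −77.4.
Solving gives a = 0.90107, b = 0.26302.
Gradient magnitude |∇z| = √(a² + b²) = √(0.81192 + 0.06918) = 0.93867.
True dip = arctan(0.93867) = 43.2°, dipping toward WSW (azimuth ≈ 254°).

43.2°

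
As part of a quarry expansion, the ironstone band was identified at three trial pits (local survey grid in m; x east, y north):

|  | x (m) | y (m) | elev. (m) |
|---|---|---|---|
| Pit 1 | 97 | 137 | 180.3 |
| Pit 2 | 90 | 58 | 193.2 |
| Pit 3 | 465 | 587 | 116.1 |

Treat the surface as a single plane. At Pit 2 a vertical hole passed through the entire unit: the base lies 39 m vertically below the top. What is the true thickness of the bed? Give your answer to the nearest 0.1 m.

38.5 m

Two edge vectors: Pit 1→Pit 2 = (-7, -79, 12.9), Pit 1→Pit 3 = (368, 450, -64.2).
Normal n = (Pit 1→Pit 2) × (Pit 1→Pit 3) = (-733.2, 4297.8, 25922).
So ∂z/∂x = −n_x/n_z = 0.02828 and ∂z/∂y = −n_y/n_z = −0.16580.
|∇z| = √(a²+b²) = 0.16819, so dip δ = arctan(0.16819) = 9.55°.
True thickness = vertical thickness × cos δ = 39 × cos 9.55° = 38.5 m.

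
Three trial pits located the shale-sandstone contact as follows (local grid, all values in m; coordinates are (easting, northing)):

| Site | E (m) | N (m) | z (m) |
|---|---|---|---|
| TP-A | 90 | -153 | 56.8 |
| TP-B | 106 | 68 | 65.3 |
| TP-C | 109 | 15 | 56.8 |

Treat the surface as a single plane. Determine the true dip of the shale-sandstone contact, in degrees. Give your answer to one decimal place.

Let the plane be z = a·E + b·N + c.
TP-B−TP-A: 16a + 221b = 8.5;  TP-C−TP-A: 19a + 168b = 0.
Solving gives a = −0.94507, b = 0.10688.
Gradient magnitude |∇z| = √(a² + b²) = √(0.89316 + 0.01142) = 0.95109.
True dip = arctan(0.95109) = 43.6°, dipping toward E (azimuth ≈ 096°).

43.6°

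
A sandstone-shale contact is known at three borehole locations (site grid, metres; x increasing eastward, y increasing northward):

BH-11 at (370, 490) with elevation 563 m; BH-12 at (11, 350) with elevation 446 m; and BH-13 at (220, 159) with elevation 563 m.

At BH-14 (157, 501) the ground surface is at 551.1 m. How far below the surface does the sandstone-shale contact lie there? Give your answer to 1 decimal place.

74.4 m

Two edge vectors: BH-11→BH-12 = (-359, -140, -117), BH-11→BH-13 = (-150, -331, 0).
Normal n = (BH-11→BH-12) × (BH-11→BH-13) = (-38727, 17550, 97829).
So ∂z/∂x = −n_x/n_z = 0.39586 and ∂z/∂y = −n_y/n_z = −0.17939.
Intercept c from BH-11: 563 − 146.47 + 87.90 = 504.43.
At (157, 501): z_contact = 62.15 − 89.88 + 504.43 = 476.71 m.
Depth below ground = 551.1 − 476.71 = 74.4 m.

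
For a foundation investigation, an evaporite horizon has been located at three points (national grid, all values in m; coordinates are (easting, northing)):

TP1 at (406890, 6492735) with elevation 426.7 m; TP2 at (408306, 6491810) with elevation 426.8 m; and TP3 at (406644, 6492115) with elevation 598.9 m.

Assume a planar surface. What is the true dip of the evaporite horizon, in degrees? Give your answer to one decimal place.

Two edge vectors: TP1→TP2 = (1416, -925, 0.1), TP1→TP3 = (-246, -620, 172.2).
Normal n = (TP1→TP2) × (TP1→TP3) = (-159223, -243859.8, -1105470).
So ∂z/∂E = −n_x/n_z = −0.14403 and ∂z/∂N = −n_y/n_z = −0.22059.
Gradient magnitude |∇z| = √(a² + b²) = √(0.02075 + 0.04866) = 0.26345.
True dip = arctan(0.26345) = 14.8°, dipping toward NNE (azimuth ≈ 033°).

14.8°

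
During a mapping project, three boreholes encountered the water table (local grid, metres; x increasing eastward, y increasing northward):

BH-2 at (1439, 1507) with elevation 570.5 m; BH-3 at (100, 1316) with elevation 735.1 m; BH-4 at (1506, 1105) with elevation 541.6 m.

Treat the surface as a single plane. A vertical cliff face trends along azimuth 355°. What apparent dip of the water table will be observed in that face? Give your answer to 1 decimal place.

3.5°

Let the plane be z = a·x + b·y + c.
BH-3−BH-2: −1339a − 191b = 164.6;  BH-4−BH-2: 67a − 402b = −28.9.
Solving gives a = −0.13009, b = 0.05021.
Unit vector along 355° is (sin 355°, cos 355°) = (-0.0872, 0.9962).
Slope in that direction = a·(-0.0872) + b·(0.9962) = 0.06136.
Apparent dip = arctan|0.06136| = 3.5° (true dip is 7.9°, so apparent ≤ true as expected).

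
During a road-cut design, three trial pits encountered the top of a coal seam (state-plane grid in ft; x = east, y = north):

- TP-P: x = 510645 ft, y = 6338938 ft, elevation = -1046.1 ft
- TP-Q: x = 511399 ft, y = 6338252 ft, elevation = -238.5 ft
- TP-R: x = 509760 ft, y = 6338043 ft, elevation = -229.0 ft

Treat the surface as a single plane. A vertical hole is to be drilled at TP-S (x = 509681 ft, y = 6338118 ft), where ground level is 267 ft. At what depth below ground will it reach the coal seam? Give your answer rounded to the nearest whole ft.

584 ft

Two edge vectors: TP-P→TP-Q = (754, -686, 807.6), TP-P→TP-R = (-885, -895, 817.1).
Normal n = (TP-P→TP-Q) × (TP-P→TP-R) = (162271.4, -1330819.4, -1281940).
So ∂z/∂x = −n_x/n_z = 0.12658268 and ∂z/∂y = −n_y/n_z = −1.03812924.
Intercept c from TP-P: -1046.1 − 64638.81 + 6580636.90 = 6514951.99.
At (509681, 6338118): z_contact = 64516.8 − 6579785.6 + 6514951.99 = -316.9 ft.
Depth below ground = 267 − (-316.9) = 584 ft.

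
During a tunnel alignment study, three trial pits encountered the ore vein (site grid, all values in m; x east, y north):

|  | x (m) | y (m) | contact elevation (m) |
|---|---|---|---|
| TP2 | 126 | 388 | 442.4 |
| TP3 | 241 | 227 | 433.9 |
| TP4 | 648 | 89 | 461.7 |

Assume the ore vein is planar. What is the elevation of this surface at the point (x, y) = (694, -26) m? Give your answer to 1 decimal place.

Let the plane be z = a·x + b·y + c.
TP3−TP2: 115a − 161b = −8.5;  TP4−TP2: 522a − 299b = 19.3.
Solving gives a = 0.11376, b = 0.13405.
Then c = 442.4 − a·126 − b·388 = 376.06.
At (694, -26): z = 78.9 − 3.5 + 376.06 = 451.5 m.

451.5 m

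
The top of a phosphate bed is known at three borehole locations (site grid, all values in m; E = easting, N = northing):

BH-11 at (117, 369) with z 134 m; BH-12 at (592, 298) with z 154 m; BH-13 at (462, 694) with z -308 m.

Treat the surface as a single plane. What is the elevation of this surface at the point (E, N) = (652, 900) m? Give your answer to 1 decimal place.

-584.2 m

Let the plane be z = a·E + b·N + c.
BH-12−BH-11: 475a − 71b = 20;  BH-13−BH-11: 345a + 325b = −442.
Solving gives a = −0.13911, b = −1.21233.
Then c = 134 − a·117 − b·369 = 597.63.
At (652, 900): z = −90.7 − 1091.1 + 597.63 = -584.2 m.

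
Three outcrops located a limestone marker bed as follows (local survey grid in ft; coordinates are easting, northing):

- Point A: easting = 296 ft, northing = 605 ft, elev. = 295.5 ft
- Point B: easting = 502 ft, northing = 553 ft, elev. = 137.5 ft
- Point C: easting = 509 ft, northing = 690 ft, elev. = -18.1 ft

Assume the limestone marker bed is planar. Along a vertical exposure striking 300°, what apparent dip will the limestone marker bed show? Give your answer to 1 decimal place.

Two edge vectors: Point A→Point B = (206, -52, -158), Point A→Point C = (213, 85, -313.6).
Normal n = (Point A→Point B) × (Point A→Point C) = (29737.2, 30947.6, 28586).
So ∂z/∂easting = −n_x/n_z = −1.04027 and ∂z/∂northing = −n_y/n_z = −1.08261.
Unit vector along 300° is (sin 300°, cos 300°) = (-0.8660, 0.5000).
Slope in that direction = a·(-0.8660) + b·(0.5000) = 0.35959.
Apparent dip = arctan|0.35959| = 19.8° (true dip is 56.3°, so apparent ≤ true as expected).

19.8°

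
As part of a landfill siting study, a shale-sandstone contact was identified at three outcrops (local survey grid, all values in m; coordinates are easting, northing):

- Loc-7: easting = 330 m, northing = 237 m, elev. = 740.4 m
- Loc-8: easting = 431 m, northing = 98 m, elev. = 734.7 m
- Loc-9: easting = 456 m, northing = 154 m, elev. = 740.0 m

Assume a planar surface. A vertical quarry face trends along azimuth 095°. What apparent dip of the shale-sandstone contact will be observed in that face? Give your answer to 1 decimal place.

2.2°

Two edge vectors: Loc-7→Loc-8 = (101, -139, -5.7), Loc-7→Loc-9 = (126, -83, -0.4).
Normal n = (Loc-7→Loc-8) × (Loc-7→Loc-9) = (-417.5, -677.8, 9131).
So ∂z/∂easting = −n_x/n_z = 0.04572 and ∂z/∂northing = −n_y/n_z = 0.07423.
Unit vector along 095° is (sin 95°, cos 95°) = (0.9962, -0.0872).
Slope in that direction = a·(0.9962) + b·(-0.0872) = 0.03908.
Apparent dip = arctan|0.03908| = 2.2° (true dip is 5.0°, so apparent ≤ true as expected).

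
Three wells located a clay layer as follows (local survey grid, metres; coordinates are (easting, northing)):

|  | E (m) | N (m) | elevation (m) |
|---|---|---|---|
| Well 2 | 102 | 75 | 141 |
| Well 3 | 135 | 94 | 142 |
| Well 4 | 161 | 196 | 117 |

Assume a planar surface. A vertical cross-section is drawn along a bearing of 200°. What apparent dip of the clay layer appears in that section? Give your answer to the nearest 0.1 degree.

Two edge vectors: Well 2→Well 3 = (33, 19, 1), Well 2→Well 4 = (59, 121, -24).
Normal n = (Well 2→Well 3) × (Well 2→Well 4) = (-577, 851, 2872).
So ∂z/∂E = −n_x/n_z = 0.20091 and ∂z/∂N = −n_y/n_z = −0.29631.
Unit vector along 200° is (sin 200°, cos 200°) = (-0.3420, -0.9397).
Slope in that direction = a·(-0.3420) + b·(-0.9397) = 0.20973.
Apparent dip = arctan|0.20973| = 11.8° (true dip is 19.7°, so apparent ≤ true as expected).

11.8°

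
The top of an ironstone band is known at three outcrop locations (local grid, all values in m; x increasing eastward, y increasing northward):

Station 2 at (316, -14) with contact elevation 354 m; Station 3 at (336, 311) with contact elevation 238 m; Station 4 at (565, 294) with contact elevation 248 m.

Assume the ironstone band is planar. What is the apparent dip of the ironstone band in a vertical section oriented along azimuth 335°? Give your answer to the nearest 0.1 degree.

18.3°

Let the plane be z = a·x + b·y + c.
Station 3−Station 2: 20a + 325b = −116;  Station 4−Station 2: 249a + 308b = −106.
Solving gives a = 0.01709, b = −0.35797.
Unit vector along 335° is (sin 335°, cos 335°) = (-0.4226, 0.9063).
Slope in that direction = a·(-0.4226) + b·(0.9063) = −0.33166.
Apparent dip = arctan|0.33166| = 18.3° (true dip is 19.7°, so apparent ≤ true as expected).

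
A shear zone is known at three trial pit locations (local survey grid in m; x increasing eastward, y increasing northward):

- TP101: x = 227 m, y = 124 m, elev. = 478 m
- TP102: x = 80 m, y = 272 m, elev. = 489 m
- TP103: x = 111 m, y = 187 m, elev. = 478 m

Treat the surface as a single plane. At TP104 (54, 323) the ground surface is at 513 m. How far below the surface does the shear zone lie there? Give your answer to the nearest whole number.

Let the plane be z = a·x + b·y + c.
TP102−TP101: −147a + 148b = 11;  TP103−TP101: −116a + 63b = 0.
Solving gives a = 0.08764, b = 0.16138.
Then c = 478 − a·227 − b·124 = 438.09.
At (54, 323): z_contact = 4.7 + 52.1 + 438.09 = 495.0 m.
Depth below ground = 513 − 495.0 = 18 m.

18 m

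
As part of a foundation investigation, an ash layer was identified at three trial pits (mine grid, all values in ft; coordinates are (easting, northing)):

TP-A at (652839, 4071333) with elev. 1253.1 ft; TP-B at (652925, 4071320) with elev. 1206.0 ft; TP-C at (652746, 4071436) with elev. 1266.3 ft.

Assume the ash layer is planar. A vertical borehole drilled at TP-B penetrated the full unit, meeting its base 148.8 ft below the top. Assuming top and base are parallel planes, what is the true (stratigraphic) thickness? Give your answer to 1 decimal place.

Let the plane be z = a·E + b·N + c.
TP-B−TP-A: 86a − 13b = −47.1;  TP-C−TP-A: −93a + 103b = 13.2.
Solving gives a = −0.61181, b = −0.42425.
|∇z| = √(a²+b²) = 0.74451, so dip δ = arctan(0.74451) = 36.67°.
True thickness = vertical thickness × cos δ = 148.8 × cos 36.67° = 119.4 ft.

119.4 ft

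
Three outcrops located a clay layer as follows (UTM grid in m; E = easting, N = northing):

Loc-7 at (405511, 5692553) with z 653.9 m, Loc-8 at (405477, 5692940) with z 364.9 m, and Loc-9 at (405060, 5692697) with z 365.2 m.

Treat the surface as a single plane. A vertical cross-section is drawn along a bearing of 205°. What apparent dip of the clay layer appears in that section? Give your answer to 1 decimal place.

Let the plane be z = a·E + b·N + c.
Loc-8−Loc-7: −34a + 387b = −289;  Loc-9−Loc-7: −451a + 144b = −288.7.
Solving gives a = 0.41329, b = −0.71046.
Unit vector along 205° is (sin 205°, cos 205°) = (-0.4226, -0.9063).
Slope in that direction = a·(-0.4226) + b·(-0.9063) = 0.46923.
Apparent dip = arctan|0.46923| = 25.1° (true dip is 39.4°, so apparent ≤ true as expected).

25.1°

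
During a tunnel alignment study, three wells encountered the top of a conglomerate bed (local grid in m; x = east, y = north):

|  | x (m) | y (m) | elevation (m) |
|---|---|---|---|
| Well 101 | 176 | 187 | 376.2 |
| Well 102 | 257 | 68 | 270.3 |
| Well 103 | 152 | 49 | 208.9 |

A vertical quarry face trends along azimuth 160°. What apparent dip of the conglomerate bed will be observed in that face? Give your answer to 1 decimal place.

43.5°

Let the plane be z = a·x + b·y + c.
Well 102−Well 101: 81a − 119b = −105.9;  Well 103−Well 101: −24a − 138b = −167.3.
Solving gives a = 0.37726, b = 1.14671.
Unit vector along 160° is (sin 160°, cos 160°) = (0.3420, -0.9397).
Slope in that direction = a·(0.3420) + b·(-0.9397) = −0.94852.
Apparent dip = arctan|0.94852| = 43.5° (true dip is 50.4°, so apparent ≤ true as expected).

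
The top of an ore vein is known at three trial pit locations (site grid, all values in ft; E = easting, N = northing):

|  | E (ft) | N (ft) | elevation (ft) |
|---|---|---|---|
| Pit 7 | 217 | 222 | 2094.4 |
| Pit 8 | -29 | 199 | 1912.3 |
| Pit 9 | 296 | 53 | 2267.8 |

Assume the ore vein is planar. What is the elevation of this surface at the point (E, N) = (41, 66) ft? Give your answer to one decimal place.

Let the plane be z = a·E + b·N + c.
Pit 8−Pit 7: −246a − 23b = −182.1;  Pit 9−Pit 7: 79a − 169b = 173.4.
Solving gives a = 0.80116, b = −0.65153.
Then c = 2094.4 − a·217 − b·222 = 2065.19.
At (41, 66): z = 32.8 − 43.0 + 2065.19 = 2055.0 ft.

2055.0 ft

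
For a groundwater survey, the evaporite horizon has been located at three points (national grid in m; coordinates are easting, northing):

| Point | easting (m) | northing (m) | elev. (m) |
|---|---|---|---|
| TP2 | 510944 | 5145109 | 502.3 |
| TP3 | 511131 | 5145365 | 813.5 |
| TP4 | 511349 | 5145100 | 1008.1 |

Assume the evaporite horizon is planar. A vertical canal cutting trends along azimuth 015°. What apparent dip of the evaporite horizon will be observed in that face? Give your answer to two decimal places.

Two edge vectors: TP2→TP3 = (187, 256, 311.2), TP2→TP4 = (405, -9, 505.8).
Normal n = (TP2→TP3) × (TP2→TP4) = (132285.6, 31451.4, -105363).
So ∂z/∂easting = −n_x/n_z = 1.25552 and ∂z/∂northing = −n_y/n_z = 0.29851.
Unit vector along 015° is (sin 15°, cos 15°) = (0.2588, 0.9659).
Slope in that direction = a·(0.2588) + b·(0.9659) = 0.61329.
Apparent dip = arctan|0.61329| = 31.52° (true dip is 52.2°, so apparent ≤ true as expected).

31.52°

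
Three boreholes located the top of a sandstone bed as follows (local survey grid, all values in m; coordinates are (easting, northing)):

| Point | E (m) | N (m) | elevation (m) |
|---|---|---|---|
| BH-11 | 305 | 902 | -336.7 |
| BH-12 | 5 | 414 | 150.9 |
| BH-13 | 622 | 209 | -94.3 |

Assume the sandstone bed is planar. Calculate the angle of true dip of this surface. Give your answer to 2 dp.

Let the plane be z = a·E + b·N + c.
BH-12−BH-11: −300a − 488b = 487.6;  BH-13−BH-11: 317a − 693b = 242.4.
Solving gives a = −0.60568, b = −0.62684.
Gradient magnitude |∇z| = √(a² + b²) = √(0.36684 + 0.39293) = 0.87165.
True dip = arctan(0.87165) = 41.08°, dipping toward NE (azimuth ≈ 044°).

41.08°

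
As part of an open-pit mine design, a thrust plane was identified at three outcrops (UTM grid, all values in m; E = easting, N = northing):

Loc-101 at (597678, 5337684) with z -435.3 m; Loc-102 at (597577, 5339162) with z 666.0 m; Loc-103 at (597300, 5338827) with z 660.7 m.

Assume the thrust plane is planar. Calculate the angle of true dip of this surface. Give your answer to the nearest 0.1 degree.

46.9°

Let the plane be z = a·E + b·N + c.
Loc-102−Loc-101: −101a + 1478b = 1101.3;  Loc-103−Loc-101: −378a + 1143b = 1096.
Solving gives a = −0.81469, b = 0.68946.
Gradient magnitude |∇z| = √(a² + b²) = √(0.66371 + 0.47535) = 1.06727.
True dip = arctan(1.06727) = 46.9°, dipping toward SE (azimuth ≈ 130°).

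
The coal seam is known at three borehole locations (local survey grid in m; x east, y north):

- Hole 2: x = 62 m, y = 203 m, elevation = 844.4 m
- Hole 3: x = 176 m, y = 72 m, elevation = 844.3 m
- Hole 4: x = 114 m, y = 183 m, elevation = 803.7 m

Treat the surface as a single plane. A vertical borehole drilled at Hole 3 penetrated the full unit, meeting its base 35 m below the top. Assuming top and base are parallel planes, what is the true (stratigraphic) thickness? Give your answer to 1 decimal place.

18.9 m

Let the plane be z = a·x + b·y + c.
Hole 3−Hole 2: 114a − 131b = −0.1;  Hole 4−Hole 2: 52a − 20b = −40.7.
Solving gives a = −1.17602, b = −1.02264.
|∇z| = √(a²+b²) = 1.55846, so dip δ = arctan(1.55846) = 57.31°.
True thickness = vertical thickness × cos δ = 35 × cos 57.31° = 18.9 m.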